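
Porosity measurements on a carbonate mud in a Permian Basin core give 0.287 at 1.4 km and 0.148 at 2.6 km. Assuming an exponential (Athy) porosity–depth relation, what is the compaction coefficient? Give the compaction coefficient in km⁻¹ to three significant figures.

0.552 km⁻¹

Athy: φ(Z) = φ₀ e^(−cZ) ⇒ φ₁/φ₂ = e^{c(Z₂−Z₁)} ⇒ c = ln(φ₁/φ₂)/(Z₂−Z₁)
c = ln(0.287/0.148) / (2.6 − 1.4) = ln(1.939) / 1.2 = 0.6623 / 1.2 = 0.5519 km⁻¹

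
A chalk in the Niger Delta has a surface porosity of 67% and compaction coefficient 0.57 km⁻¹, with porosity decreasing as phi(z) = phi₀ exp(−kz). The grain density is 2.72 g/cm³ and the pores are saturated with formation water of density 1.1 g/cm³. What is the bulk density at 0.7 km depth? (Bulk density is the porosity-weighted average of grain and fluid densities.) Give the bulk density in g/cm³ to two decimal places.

1.99 g/cm³

Porosity at depth: phi = 0.67·exp(−0.57×0.7) = 0.67×0.6710 = 0.4496
Bulk density: ρ_b = (1−phi)ρ_g + phi·ρ_f = 0.5504×2.72 + 0.4496×1.1
       = 1.497 + 0.495 = 1.992 g/cm³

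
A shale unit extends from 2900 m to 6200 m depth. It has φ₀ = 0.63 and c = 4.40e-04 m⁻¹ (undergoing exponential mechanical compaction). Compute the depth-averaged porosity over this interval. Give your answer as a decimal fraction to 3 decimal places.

0.093

Working in km (1 km = 1000 m; c in km⁻¹ = c in m⁻¹ × 1000):
⟨φ⟩ = (1/(d₂−d₁)) ∫ φ₀ e^(−cd) dd = φ₀·(e^(−c·d₁) − e^(−c·d₂)) / (c·(d₂−d₁))
e^(−0.44×2.9) = 0.2792; e^(−0.44×6.2) = 0.0653
⟨φ⟩ = 0.63 × (0.2792 − 0.0653) / (0.44 × 3.3) = 0.63 × 0.1472 = 0.0928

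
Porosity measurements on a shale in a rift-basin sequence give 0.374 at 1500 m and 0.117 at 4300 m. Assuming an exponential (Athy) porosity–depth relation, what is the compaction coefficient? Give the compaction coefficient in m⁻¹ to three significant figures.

Working in km (1 km = 1000 m; β in km⁻¹ = β in m⁻¹ × 1000):
Athy: φ(d) = φ₀ e^(−βd) ⇒ φ₁/φ₂ = e^{β(d₂−d₁)} ⇒ β = ln(φ₁/φ₂)/(d₂−d₁)
β = ln(0.374/0.117) / (4.3 − 1.5) = ln(3.197) / 2.8 = 1.1621 / 2.8 = 0.415 km⁻¹

0.000415 m⁻¹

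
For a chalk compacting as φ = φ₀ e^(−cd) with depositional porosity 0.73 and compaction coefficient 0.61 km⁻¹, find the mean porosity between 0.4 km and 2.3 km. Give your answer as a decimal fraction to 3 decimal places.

0.339

⟨φ⟩ = (1/(d₂−d₁)) ∫ φ₀ e^(−cd) dd = φ₀·(e^(−c·d₁) − e^(−c·d₂)) / (c·(d₂−d₁))
e^(−0.61×0.4) = 0.7835; e^(−0.61×2.3) = 0.2459
⟨φ⟩ = 0.73 × (0.7835 − 0.2459) / (0.61 × 1.9) = 0.73 × 0.4639 = 0.3386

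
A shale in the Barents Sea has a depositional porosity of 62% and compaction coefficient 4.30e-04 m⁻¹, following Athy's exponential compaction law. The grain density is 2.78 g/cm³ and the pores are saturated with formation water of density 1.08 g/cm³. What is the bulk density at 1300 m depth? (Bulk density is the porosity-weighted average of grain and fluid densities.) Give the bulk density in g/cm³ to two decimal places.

Working in km (1 km = 1000 m; β in km⁻¹ = β in m⁻¹ × 1000):
Porosity at depth: φ = 0.62·exp(−0.43×1.3) = 0.62×0.5718 = 0.3545
Bulk density: ρ_b = (1−φ)ρ_g + φ·ρ_f = 0.6455×2.78 + 0.3545×1.08
       = 1.794 + 0.383 = 2.177 g/cm³

2.18 g/cm³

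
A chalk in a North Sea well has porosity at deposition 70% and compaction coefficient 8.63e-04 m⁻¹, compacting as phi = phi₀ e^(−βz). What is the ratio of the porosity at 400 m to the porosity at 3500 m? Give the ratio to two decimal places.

Working in km (1 km = 1000 m; β in km⁻¹ = β in m⁻¹ × 1000):
phi(z₁)/phi(z₂) = e^(−β·z₁)/e^(−β·z₂) = e^{β(z₂−z₁)}
= exp(0.863 × 3.1) = exp(2.675) = 14.5167

14.52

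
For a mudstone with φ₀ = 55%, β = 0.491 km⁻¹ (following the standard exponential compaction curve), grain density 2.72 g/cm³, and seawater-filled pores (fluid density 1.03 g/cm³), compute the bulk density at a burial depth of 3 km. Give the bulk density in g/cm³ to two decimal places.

2.51 g/cm³

Porosity at depth: φ = 0.55·exp(−0.491×3) = 0.55×0.2292 = 0.1261
Bulk density: ρ_b = (1−φ)ρ_g + φ·ρ_f = 0.8739×2.72 + 0.1261×1.03
       = 2.377 + 0.130 = 2.507 g/cm³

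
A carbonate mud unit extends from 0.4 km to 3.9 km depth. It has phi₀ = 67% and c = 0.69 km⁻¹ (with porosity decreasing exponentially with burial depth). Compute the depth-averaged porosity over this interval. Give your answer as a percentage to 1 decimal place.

⟨phi⟩ = (1/(z₂−z₁)) ∫ phi₀ e^(−cz) dz = phi₀·(e^(−c·z₁) − e^(−c·z₂)) / (c·(z₂−z₁))
e^(−0.69×0.4) = 0.7588; e^(−0.69×3.9) = 0.0678
⟨phi⟩ = 0.67 × (0.7588 − 0.0678) / (0.69 × 3.5) = 0.67 × 0.2861 = 0.1917

19.2%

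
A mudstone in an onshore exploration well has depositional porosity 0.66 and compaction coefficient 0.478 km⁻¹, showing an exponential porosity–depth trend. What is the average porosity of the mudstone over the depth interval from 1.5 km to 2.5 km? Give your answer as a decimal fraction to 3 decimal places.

⟨phi⟩ = (1/(d₂−d₁)) ∫ phi₀ e^(−cd) dd = phi₀·(e^(−c·d₁) − e^(−c·d₂)) / (c·(d₂−d₁))
e^(−0.478×1.5) = 0.4882; e^(−0.478×2.5) = 0.3027
⟨phi⟩ = 0.66 × (0.4882 − 0.3027) / (0.478 × 1) = 0.66 × 0.3881 = 0.2561

0.256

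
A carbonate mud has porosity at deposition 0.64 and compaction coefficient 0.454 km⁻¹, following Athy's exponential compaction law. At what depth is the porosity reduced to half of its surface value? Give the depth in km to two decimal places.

phi/phi₀ = 1/2 ⇒ exp(−β·z) = 1/2 ⇒ z = ln(2) / β
z = 0.6931 / 0.454 = 1.527 km

1.53 km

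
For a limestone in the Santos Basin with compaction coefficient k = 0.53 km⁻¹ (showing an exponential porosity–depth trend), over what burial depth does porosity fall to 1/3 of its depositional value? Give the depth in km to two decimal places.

n/n₀ = 1/3 ⇒ exp(−k·Z) = 1/3 ⇒ Z = ln(3) / k
Z = 1.0986 / 0.53 = 2.073 km

2.07 km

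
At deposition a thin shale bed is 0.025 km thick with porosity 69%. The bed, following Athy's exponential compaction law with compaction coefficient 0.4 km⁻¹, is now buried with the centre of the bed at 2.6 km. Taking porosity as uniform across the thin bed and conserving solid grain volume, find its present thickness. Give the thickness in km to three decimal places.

Porosity at 2.6 km: phi = 0.69·exp(−0.4×2.6) = 0.2439
Solid-volume conservation: h(1−phi) = h₀(1−phi₀) ⇒ h = h₀·(1−phi₀)/(1−phi)
h = 0.025 × (1 − 0.69)/(1 − 0.2439) = 0.025 × 0.4100 = 0.0102 km

0.010 km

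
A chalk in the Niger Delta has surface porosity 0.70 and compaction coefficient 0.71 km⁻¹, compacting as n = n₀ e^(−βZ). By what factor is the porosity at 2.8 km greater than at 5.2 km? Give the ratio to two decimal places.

n(Z₁)/n(Z₂) = e^(−β·Z₁)/e^(−β·Z₂) = e^{β(Z₂−Z₁)}
= exp(0.71 × 2.4) = exp(1.704) = 5.4959

5.50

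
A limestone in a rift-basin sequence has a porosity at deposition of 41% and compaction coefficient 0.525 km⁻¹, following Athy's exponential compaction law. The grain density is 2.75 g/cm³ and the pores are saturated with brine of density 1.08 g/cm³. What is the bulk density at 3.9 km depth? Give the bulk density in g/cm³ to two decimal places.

2.66 g/cm³

Porosity at depth: phi = 0.41·exp(−0.525×3.9) = 0.41×0.1291 = 0.0529
Bulk density: ρ_b = (1−phi)ρ_g + phi·ρ_f = 0.9471×2.75 + 0.0529×1.08
       = 2.604 + 0.057 = 2.662 g/cm³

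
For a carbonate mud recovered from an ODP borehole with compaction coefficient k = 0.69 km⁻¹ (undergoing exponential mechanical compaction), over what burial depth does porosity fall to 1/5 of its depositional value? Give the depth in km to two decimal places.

2.33 km

phi/phi₀ = 1/5 ⇒ exp(−k·d) = 1/5 ⇒ d = ln(5) / k
d = 1.6094 / 0.69 = 2.333 km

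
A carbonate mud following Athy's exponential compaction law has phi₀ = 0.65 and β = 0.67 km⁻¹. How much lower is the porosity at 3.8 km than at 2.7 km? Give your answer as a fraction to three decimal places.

0.056

phi(2.7) = 0.65·e^(−0.67×2.7) = 0.1065
phi(3.8) = 0.65·e^(−0.67×3.8) = 0.0510
Δphi = 0.1065 − 0.0510 = 0.0555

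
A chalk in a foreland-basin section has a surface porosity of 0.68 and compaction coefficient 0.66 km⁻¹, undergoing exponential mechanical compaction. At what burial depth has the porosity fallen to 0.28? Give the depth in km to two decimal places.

1.34 km

Invert Athy's law: z = ln(phi₀/phi) / c
z = ln(0.68/0.28) / 0.66 = ln(2.429) / 0.66 = 0.8873 / 0.66 = 1.344 km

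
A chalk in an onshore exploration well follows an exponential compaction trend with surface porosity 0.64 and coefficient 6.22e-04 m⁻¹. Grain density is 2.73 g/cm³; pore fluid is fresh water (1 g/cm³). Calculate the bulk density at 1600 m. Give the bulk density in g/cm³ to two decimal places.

2.32 g/cm³

Working in km (1 km = 1000 m; β in km⁻¹ = β in m⁻¹ × 1000):
Porosity at depth: n = 0.64·exp(−0.622×1.6) = 0.64×0.3696 = 0.2366
Bulk density: ρ_b = (1−n)ρ_g + n·ρ_f = 0.7634×2.73 + 0.2366×1
       = 2.084 + 0.237 = 2.321 g/cm³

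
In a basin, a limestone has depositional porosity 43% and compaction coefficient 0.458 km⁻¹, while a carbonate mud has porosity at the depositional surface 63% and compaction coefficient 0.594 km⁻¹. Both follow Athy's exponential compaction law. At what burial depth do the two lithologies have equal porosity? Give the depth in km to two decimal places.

Set phi₀ₐ e^(−cₐd) = phi₀ᵦ e^(−cᵦd) ⇒ ln(phi₀ₐ/phi₀ᵦ) = (cₐ − cᵦ)·d
d = ln(0.43/0.63) / (0.458 − 0.594) = -0.3819 / -0.136 = 2.808 km

2.81 km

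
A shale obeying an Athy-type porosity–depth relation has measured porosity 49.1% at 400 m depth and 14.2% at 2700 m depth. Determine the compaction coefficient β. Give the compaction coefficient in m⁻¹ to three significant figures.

0.000539 m⁻¹

Working in km (1 km = 1000 m; β in km⁻¹ = β in m⁻¹ × 1000):
Athy: φ(d) = φ₀ e^(−βd) ⇒ φ₁/φ₂ = e^{β(d₂−d₁)} ⇒ β = ln(φ₁/φ₂)/(d₂−d₁)
β = ln(0.491/0.142) / (2.7 − 0.4) = ln(3.458) / 2.3 = 1.2406 / 2.3 = 0.5394 km⁻¹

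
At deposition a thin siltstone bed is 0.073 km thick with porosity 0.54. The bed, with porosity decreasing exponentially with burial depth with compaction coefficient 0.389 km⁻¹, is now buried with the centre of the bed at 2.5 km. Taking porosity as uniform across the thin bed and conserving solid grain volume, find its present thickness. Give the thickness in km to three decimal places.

0.042 km

Porosity at 2.5 km: φ = 0.54·exp(−0.389×2.5) = 0.2042
Solid-volume conservation: h(1−φ) = h₀(1−φ₀) ⇒ h = h₀·(1−φ₀)/(1−φ)
h = 0.073 × (1 − 0.54)/(1 − 0.2042) = 0.073 × 0.5780 = 0.0422 km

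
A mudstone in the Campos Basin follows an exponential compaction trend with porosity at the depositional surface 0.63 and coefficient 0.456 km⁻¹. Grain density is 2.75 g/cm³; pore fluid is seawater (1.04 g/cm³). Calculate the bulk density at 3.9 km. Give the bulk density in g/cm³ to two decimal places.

2.57 g/cm³

Porosity at depth: φ = 0.63·exp(−0.456×3.9) = 0.63×0.1689 = 0.1064
Bulk density: ρ_b = (1−φ)ρ_g + φ·ρ_f = 0.8936×2.75 + 0.1064×1.04
       = 2.457 + 0.111 = 2.568 g/cm³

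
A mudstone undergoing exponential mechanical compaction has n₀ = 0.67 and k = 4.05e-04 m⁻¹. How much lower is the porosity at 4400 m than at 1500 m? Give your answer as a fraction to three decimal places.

0.252

Working in km (1 km = 1000 m; k in km⁻¹ = k in m⁻¹ × 1000):
n(1.5) = 0.67·e^(−0.405×1.5) = 0.3650
n(4.4) = 0.67·e^(−0.405×4.4) = 0.1128
Δn = 0.3650 − 0.1128 = 0.2522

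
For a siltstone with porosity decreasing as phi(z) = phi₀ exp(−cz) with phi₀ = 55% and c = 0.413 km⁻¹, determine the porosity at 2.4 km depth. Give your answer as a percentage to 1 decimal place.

phi = phi₀·exp(−c·z) = 0.55 × exp(−0.413 × 2.4) = 0.55 × exp(−0.9912)
  = 0.55 × 0.3711 = 0.2041

20.4%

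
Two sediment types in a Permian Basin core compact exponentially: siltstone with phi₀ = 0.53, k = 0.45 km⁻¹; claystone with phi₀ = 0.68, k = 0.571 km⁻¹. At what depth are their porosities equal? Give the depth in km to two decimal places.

2.06 km

Set phi₀ₐ e^(−kₐd) = phi₀ᵦ e^(−kᵦd) ⇒ ln(phi₀ₐ/phi₀ᵦ) = (kₐ − kᵦ)·d
d = ln(0.53/0.68) / (0.45 − 0.571) = -0.2492 / -0.121 = 2.060 km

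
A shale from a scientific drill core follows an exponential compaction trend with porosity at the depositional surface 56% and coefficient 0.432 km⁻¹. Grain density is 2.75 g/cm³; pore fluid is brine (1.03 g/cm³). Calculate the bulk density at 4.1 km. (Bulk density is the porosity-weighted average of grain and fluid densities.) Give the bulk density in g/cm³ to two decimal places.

Porosity at depth: φ = 0.56·exp(−0.432×4.1) = 0.56×0.1701 = 0.0953
Bulk density: ρ_b = (1−φ)ρ_g + φ·ρ_f = 0.9047×2.75 + 0.0953×1.03
       = 2.488 + 0.098 = 2.586 g/cm³

2.59 g/cm³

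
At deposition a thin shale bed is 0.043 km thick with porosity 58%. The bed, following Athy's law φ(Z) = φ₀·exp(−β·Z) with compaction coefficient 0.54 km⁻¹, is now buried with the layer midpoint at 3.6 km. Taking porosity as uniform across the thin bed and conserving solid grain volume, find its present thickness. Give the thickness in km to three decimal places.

0.020 km

Porosity at 3.6 km: φ = 0.58·exp(−0.54×3.6) = 0.0830
Solid-volume conservation: h(1−φ) = h₀(1−φ₀) ⇒ h = h₀·(1−φ₀)/(1−φ)
h = 0.043 × (1 − 0.58)/(1 − 0.0830) = 0.043 × 0.4580 = 0.0197 km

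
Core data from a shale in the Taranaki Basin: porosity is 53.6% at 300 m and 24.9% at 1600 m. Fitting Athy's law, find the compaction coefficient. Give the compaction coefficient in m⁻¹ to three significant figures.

Working in km (1 km = 1000 m; β in km⁻¹ = β in m⁻¹ × 1000):
Athy: n(d) = n₀ e^(−βd) ⇒ n₁/n₂ = e^{β(d₂−d₁)} ⇒ β = ln(n₁/n₂)/(d₂−d₁)
β = ln(0.536/0.249) / (1.6 − 0.3) = ln(2.153) / 1.3 = 0.7667 / 1.3 = 0.5898 km⁻¹

0.000590 m⁻¹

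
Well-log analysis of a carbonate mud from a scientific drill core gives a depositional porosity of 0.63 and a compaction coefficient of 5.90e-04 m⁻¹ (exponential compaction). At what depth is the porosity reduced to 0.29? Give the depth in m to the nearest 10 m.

Working in km (1 km = 1000 m; k in km⁻¹ = k in m⁻¹ × 1000):
Invert Athy's law: z = ln(phi₀/phi) / k
z = ln(0.63/0.29) / 0.59 = ln(2.172) / 0.59 = 0.7758 / 0.59 = 1.315 km

1310 m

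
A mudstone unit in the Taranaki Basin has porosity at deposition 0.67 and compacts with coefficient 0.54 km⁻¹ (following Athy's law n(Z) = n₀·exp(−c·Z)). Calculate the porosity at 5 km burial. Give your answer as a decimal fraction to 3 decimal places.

n = n₀·exp(−c·Z) = 0.67 × exp(−0.54 × 5) = 0.67 × exp(−2.7)
  = 0.67 × 0.0672 = 0.0450

0.045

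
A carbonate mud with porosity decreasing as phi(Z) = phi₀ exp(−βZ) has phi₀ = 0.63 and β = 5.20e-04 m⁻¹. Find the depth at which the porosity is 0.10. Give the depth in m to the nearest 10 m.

Working in km (1 km = 1000 m; β in km⁻¹ = β in m⁻¹ × 1000):
Invert Athy's law: Z = ln(phi₀/phi) / β
Z = ln(0.63/0.1) / 0.52 = ln(6.3) / 0.52 = 1.8405 / 0.52 = 3.540 km

3540 m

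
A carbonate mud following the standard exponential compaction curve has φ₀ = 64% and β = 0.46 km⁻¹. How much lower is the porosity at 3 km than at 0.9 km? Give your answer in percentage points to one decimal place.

φ(0.9) = 0.64·e^(−0.46×0.9) = 0.4230
φ(3) = 0.64·e^(−0.46×3) = 0.1610
Δφ = 0.4230 − 0.1610 = 0.2620

26.2 percentage points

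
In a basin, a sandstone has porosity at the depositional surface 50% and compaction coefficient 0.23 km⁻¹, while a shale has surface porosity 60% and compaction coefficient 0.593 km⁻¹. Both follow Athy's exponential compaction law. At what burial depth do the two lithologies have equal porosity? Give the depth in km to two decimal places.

Set n₀ₐ e^(−kₐd) = n₀ᵦ e^(−kᵦd) ⇒ ln(n₀ₐ/n₀ᵦ) = (kₐ − kᵦ)·d
d = ln(0.5/0.6) / (0.23 − 0.593) = -0.1823 / -0.363 = 0.502 km

0.50 km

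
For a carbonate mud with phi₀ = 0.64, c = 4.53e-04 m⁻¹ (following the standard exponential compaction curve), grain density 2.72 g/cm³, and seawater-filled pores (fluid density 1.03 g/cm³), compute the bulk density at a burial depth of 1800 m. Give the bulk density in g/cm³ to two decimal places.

2.24 g/cm³

Working in km (1 km = 1000 m; c in km⁻¹ = c in m⁻¹ × 1000):
Porosity at depth: phi = 0.64·exp(−0.453×1.8) = 0.64×0.4425 = 0.2832
Bulk density: ρ_b = (1−phi)ρ_g + phi·ρ_f = 0.7168×2.72 + 0.2832×1.03
       = 1.950 + 0.292 = 2.241 g/cm³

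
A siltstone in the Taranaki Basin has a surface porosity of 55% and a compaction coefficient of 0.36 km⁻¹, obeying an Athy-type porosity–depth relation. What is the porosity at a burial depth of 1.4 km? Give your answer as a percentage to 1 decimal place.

φ = φ₀·exp(−c·Z) = 0.55 × exp(−0.36 × 1.4) = 0.55 × exp(−0.504)
  = 0.55 × 0.6041 = 0.3323

33.2%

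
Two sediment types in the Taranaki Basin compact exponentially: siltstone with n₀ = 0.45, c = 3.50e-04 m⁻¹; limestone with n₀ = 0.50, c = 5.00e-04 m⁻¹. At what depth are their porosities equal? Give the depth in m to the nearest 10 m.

Working in km (1 km = 1000 m; c in km⁻¹ = c in m⁻¹ × 1000):
Set n₀ₐ e^(−cₐd) = n₀ᵦ e^(−cᵦd) ⇒ ln(n₀ₐ/n₀ᵦ) = (cₐ − cᵦ)·d
d = ln(0.45/0.5) / (0.35 − 0.5) = -0.1054 / -0.15 = 0.702 km

700 m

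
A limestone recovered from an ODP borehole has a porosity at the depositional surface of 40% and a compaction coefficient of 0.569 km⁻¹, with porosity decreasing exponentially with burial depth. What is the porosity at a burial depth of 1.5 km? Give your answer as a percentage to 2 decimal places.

17.04%

φ = φ₀·exp(−β·d) = 0.4 × exp(−0.569 × 1.5) = 0.4 × exp(−0.8535)
  = 0.4 × 0.4259 = 0.1704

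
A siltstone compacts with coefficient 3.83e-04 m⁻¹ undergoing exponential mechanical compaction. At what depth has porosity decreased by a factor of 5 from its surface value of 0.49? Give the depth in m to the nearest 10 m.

4200 m

Working in km (1 km = 1000 m; c in km⁻¹ = c in m⁻¹ × 1000):
phi/phi₀ = 1/5 ⇒ exp(−c·d) = 1/5 ⇒ d = ln(5) / c
d = 1.6094 / 0.383 = 4.202 km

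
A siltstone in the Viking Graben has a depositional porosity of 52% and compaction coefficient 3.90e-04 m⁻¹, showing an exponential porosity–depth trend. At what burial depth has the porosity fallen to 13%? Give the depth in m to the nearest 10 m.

Working in km (1 km = 1000 m; k in km⁻¹ = k in m⁻¹ × 1000):
Invert Athy's law: d = ln(φ₀/φ) / k
d = ln(0.52/0.13) / 0.39 = ln(4) / 0.39 = 1.3863 / 0.39 = 3.555 km

3550 m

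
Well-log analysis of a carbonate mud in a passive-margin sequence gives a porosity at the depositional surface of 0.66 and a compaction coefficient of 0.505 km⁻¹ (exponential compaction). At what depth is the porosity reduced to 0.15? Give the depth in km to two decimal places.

2.93 km

Invert Athy's law: d = ln(φ₀/φ) / c
d = ln(0.66/0.15) / 0.505 = ln(4.4) / 0.505 = 1.4816 / 0.505 = 2.934 km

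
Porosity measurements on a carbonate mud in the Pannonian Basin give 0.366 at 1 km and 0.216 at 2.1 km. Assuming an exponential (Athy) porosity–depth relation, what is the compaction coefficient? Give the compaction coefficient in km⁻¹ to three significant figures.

0.479 km⁻¹

Athy: n(d) = n₀ e^(−βd) ⇒ n₁/n₂ = e^{β(d₂−d₁)} ⇒ β = ln(n₁/n₂)/(d₂−d₁)
β = ln(0.366/0.216) / (2.1 − 1) = ln(1.694) / 1.1 = 0.5274 / 1.1 = 0.4794 km⁻¹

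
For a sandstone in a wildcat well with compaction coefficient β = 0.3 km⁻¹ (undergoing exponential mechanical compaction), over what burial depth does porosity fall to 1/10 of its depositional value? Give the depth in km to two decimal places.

φ/φ₀ = 1/10 ⇒ exp(−β·Z) = 1/10 ⇒ Z = ln(10) / β
Z = 2.3026 / 0.3 = 7.675 km

7.68 km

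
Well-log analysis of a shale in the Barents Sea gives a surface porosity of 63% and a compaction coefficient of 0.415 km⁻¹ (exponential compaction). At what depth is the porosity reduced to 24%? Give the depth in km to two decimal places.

2.33 km

Invert Athy's law: d = ln(φ₀/φ) / k
d = ln(0.63/0.24) / 0.415 = ln(2.625) / 0.415 = 0.9651 / 0.415 = 2.325 km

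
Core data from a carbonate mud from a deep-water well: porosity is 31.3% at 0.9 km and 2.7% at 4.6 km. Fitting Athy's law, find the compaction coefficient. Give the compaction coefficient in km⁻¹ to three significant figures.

0.662 km⁻¹

Athy: n(d) = n₀ e^(−βd) ⇒ n₁/n₂ = e^{β(d₂−d₁)} ⇒ β = ln(n₁/n₂)/(d₂−d₁)
β = ln(0.313/0.027) / (4.6 − 0.9) = ln(11.59) / 3.7 = 2.4504 / 3.7 = 0.6623 km⁻¹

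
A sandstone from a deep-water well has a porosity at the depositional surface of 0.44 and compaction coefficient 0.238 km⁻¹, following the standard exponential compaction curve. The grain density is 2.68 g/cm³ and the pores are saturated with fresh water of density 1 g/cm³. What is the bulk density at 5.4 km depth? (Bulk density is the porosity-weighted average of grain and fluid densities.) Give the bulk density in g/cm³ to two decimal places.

2.48 g/cm³

Porosity at depth: phi = 0.44·exp(−0.238×5.4) = 0.44×0.2766 = 0.1217
Bulk density: ρ_b = (1−phi)ρ_g + phi·ρ_f = 0.8783×2.68 + 0.1217×1
       = 2.354 + 0.122 = 2.476 g/cm³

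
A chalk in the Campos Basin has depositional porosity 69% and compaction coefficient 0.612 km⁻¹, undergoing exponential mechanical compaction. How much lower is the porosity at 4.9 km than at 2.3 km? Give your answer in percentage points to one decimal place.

φ(2.3) = 0.69·e^(−0.612×2.3) = 0.1689
φ(4.9) = 0.69·e^(−0.612×4.9) = 0.0344
Δφ = 0.1689 − 0.0344 = 0.1345

13.4 percentage points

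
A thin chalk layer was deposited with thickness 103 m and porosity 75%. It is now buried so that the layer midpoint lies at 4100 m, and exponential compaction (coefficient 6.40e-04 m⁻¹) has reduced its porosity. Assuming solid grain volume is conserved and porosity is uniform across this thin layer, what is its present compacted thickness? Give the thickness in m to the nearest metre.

Working in km (1 km = 1000 m; c in km⁻¹ = c in m⁻¹ × 1000):
Porosity at 4.1 km: φ = 0.75·exp(−0.64×4.1) = 0.0544
Solid-volume conservation: h(1−φ) = h₀(1−φ₀) ⇒ h = h₀·(1−φ₀)/(1−φ)
h = 0.103 × (1 − 0.75)/(1 − 0.0544) = 0.103 × 0.2644 = 0.0272 km

27 m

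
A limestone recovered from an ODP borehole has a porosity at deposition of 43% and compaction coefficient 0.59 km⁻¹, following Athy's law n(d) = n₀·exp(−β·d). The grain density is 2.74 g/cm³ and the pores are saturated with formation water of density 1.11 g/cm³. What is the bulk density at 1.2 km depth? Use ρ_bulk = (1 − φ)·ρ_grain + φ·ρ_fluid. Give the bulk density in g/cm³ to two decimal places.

Porosity at depth: n = 0.43·exp(−0.59×1.2) = 0.43×0.4926 = 0.2118
Bulk density: ρ_b = (1−n)ρ_g + n·ρ_f = 0.7882×2.74 + 0.2118×1.11
       = 2.160 + 0.235 = 2.395 g/cm³

2.39 g/cm³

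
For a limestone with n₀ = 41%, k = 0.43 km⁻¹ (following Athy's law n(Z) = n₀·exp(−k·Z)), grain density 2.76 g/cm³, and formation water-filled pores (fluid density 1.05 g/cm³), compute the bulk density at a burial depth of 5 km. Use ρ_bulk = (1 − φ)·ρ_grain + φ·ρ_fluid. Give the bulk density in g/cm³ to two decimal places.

Porosity at depth: n = 0.41·exp(−0.43×5) = 0.41×0.1165 = 0.0478
Bulk density: ρ_b = (1−n)ρ_g + n·ρ_f = 0.9522×2.76 + 0.0478×1.05
       = 2.628 + 0.050 = 2.678 g/cm³

2.68 g/cm³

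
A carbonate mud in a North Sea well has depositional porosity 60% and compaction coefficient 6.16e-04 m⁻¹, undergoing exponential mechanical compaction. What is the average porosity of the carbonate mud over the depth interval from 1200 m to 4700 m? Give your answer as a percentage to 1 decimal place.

11.7%

Working in km (1 km = 1000 m; c in km⁻¹ = c in m⁻¹ × 1000):
⟨φ⟩ = (1/(z₂−z₁)) ∫ φ₀ e^(−cz) dz = φ₀·(e^(−c·z₁) − e^(−c·z₂)) / (c·(z₂−z₁))
e^(−0.616×1.2) = 0.4775; e^(−0.616×4.7) = 0.0553
⟨φ⟩ = 0.6 × (0.4775 − 0.0553) / (0.616 × 3.5) = 0.6 × 0.1958 = 0.1175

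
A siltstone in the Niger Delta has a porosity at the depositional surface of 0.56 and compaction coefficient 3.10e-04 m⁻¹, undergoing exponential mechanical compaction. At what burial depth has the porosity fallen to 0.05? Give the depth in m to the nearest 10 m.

Working in km (1 km = 1000 m; β in km⁻¹ = β in m⁻¹ × 1000):
Invert Athy's law: z = ln(φ₀/φ) / β
z = ln(0.56/0.05) / 0.31 = ln(11.2) / 0.31 = 2.4159 / 0.31 = 7.793 km

7790 m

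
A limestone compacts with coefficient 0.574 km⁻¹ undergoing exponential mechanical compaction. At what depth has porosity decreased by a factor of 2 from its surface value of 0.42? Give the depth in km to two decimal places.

phi/phi₀ = 1/2 ⇒ exp(−c·d) = 1/2 ⇒ d = ln(2) / c
d = 0.6931 / 0.574 = 1.208 km

1.21 km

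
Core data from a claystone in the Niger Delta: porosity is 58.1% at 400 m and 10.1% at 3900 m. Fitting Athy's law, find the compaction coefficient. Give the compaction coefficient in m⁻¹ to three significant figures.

Working in km (1 km = 1000 m; c in km⁻¹ = c in m⁻¹ × 1000):
Athy: n(Z) = n₀ e^(−cZ) ⇒ n₁/n₂ = e^{c(Z₂−Z₁)} ⇒ c = ln(n₁/n₂)/(Z₂−Z₁)
c = ln(0.581/0.101) / (3.9 − 0.4) = ln(5.752) / 3.5 = 1.7496 / 3.5 = 0.4999 km⁻¹

0.000500 m⁻¹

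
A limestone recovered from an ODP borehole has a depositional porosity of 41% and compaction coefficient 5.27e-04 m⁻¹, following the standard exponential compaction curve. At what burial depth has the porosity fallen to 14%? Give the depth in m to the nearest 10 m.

2040 m

Working in km (1 km = 1000 m; k in km⁻¹ = k in m⁻¹ × 1000):
Invert Athy's law: d = ln(phi₀/phi) / k
d = ln(0.41/0.14) / 0.527 = ln(2.929) / 0.527 = 1.0745 / 0.527 = 2.039 km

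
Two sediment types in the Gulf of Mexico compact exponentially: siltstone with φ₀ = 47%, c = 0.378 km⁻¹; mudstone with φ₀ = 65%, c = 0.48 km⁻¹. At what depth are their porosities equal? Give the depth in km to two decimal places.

3.18 km

Set φ₀ₐ e^(−cₐz) = φ₀ᵦ e^(−cᵦz) ⇒ ln(φ₀ₐ/φ₀ᵦ) = (cₐ − cᵦ)·z
z = ln(0.47/0.65) / (0.378 − 0.48) = -0.3242 / -0.102 = 3.179 km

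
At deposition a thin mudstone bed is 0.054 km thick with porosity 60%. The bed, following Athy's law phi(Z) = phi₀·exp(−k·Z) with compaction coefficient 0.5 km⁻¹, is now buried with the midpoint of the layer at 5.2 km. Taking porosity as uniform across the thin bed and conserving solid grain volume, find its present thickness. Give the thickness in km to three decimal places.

Porosity at 5.2 km: phi = 0.6·exp(−0.5×5.2) = 0.0446
Solid-volume conservation: h(1−phi) = h₀(1−phi₀) ⇒ h = h₀·(1−phi₀)/(1−phi)
h = 0.054 × (1 − 0.6)/(1 − 0.0446) = 0.054 × 0.4187 = 0.0226 km

0.023 km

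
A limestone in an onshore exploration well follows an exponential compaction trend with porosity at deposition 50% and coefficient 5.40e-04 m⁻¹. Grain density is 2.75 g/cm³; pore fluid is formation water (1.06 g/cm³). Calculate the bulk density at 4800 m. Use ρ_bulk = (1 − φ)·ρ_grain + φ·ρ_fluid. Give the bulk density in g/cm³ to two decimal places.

Working in km (1 km = 1000 m; c in km⁻¹ = c in m⁻¹ × 1000):
Porosity at depth: n = 0.5·exp(−0.54×4.8) = 0.5×0.0749 = 0.0374
Bulk density: ρ_b = (1−n)ρ_g + n·ρ_f = 0.9626×2.75 + 0.0374×1.06
       = 2.647 + 0.040 = 2.687 g/cm³

2.69 g/cm³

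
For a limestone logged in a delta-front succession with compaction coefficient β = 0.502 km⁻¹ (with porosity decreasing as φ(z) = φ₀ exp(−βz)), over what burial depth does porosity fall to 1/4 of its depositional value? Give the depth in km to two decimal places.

2.76 km

φ/φ₀ = 1/4 ⇒ exp(−β·z) = 1/4 ⇒ z = ln(4) / β
z = 1.3863 / 0.502 = 2.762 km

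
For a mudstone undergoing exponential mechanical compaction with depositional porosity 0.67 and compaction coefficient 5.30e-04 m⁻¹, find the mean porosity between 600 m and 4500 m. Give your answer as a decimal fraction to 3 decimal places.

Working in km (1 km = 1000 m; c in km⁻¹ = c in m⁻¹ × 1000):
⟨φ⟩ = (1/(z₂−z₁)) ∫ φ₀ e^(−cz) dz = φ₀·(e^(−c·z₁) − e^(−c·z₂)) / (c·(z₂−z₁))
e^(−0.53×0.6) = 0.7276; e^(−0.53×4.5) = 0.0921
⟨φ⟩ = 0.67 × (0.7276 − 0.0921) / (0.53 × 3.9) = 0.67 × 0.3075 = 0.2060

0.206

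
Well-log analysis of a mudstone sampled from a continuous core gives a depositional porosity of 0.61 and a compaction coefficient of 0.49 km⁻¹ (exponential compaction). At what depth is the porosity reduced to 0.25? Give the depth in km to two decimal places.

Invert Athy's law: d = ln(phi₀/phi) / c
d = ln(0.61/0.25) / 0.49 = ln(2.44) / 0.49 = 0.8920 / 0.49 = 1.820 km

1.82 km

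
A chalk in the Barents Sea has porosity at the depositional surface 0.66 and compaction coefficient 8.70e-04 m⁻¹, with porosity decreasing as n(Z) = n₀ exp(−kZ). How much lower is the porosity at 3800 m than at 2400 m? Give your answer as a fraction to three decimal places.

Working in km (1 km = 1000 m; k in km⁻¹ = k in m⁻¹ × 1000):
n(2.4) = 0.66·e^(−0.87×2.4) = 0.0818
n(3.8) = 0.66·e^(−0.87×3.8) = 0.0242
Δn = 0.0818 − 0.0242 = 0.0576

0.058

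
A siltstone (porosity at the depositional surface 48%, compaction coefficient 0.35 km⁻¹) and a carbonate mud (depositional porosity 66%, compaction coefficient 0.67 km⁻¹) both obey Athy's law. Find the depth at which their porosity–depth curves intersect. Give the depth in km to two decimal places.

Set n₀ₐ e^(−cₐZ) = n₀ᵦ e^(−cᵦZ) ⇒ ln(n₀ₐ/n₀ᵦ) = (cₐ − cᵦ)·Z
Z = ln(0.48/0.66) / (0.35 − 0.67) = -0.3185 / -0.32 = 0.995 km

1.00 km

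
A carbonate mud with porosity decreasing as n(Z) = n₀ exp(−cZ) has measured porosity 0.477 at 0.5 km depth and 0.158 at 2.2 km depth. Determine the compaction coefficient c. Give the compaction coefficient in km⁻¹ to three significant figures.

Athy: n(Z) = n₀ e^(−cZ) ⇒ n₁/n₂ = e^{c(Z₂−Z₁)} ⇒ c = ln(n₁/n₂)/(Z₂−Z₁)
c = ln(0.477/0.158) / (2.2 − 0.5) = ln(3.019) / 1.7 = 1.1049 / 1.7 = 0.65 km⁻¹

0.650 km⁻¹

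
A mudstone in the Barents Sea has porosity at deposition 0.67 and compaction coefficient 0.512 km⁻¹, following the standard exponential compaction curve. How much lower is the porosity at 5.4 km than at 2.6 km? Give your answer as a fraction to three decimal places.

0.135

φ(2.6) = 0.67·e^(−0.512×2.6) = 0.1770
φ(5.4) = 0.67·e^(−0.512×5.4) = 0.0422
Δφ = 0.1770 − 0.0422 = 0.1348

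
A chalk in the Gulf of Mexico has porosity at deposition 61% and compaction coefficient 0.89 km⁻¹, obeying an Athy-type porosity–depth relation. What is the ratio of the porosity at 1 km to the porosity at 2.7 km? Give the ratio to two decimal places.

n(z₁)/n(z₂) = e^(−k·z₁)/e^(−k·z₂) = e^{k(z₂−z₁)}
= exp(0.89 × 1.7) = exp(1.513) = 4.5403

4.54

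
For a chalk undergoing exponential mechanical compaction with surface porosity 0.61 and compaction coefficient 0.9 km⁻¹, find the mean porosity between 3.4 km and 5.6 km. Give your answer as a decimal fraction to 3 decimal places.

0.012

⟨n⟩ = (1/(z₂−z₁)) ∫ n₀ e^(−kz) dz = n₀·(e^(−k·z₁) − e^(−k·z₂)) / (k·(z₂−z₁))
e^(−0.9×3.4) = 0.0469; e^(−0.9×5.6) = 0.0065
⟨n⟩ = 0.61 × (0.0469 − 0.0065) / (0.9 × 2.2) = 0.61 × 0.0204 = 0.0125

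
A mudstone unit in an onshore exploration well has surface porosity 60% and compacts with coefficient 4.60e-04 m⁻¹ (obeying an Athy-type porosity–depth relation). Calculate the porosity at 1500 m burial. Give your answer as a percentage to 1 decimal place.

30.1%

Working in km (1 km = 1000 m; k in km⁻¹ = k in m⁻¹ × 1000):
n = n₀·exp(−k·Z) = 0.6 × exp(−0.46 × 1.5) = 0.6 × exp(−0.69)
  = 0.6 × 0.5016 = 0.3009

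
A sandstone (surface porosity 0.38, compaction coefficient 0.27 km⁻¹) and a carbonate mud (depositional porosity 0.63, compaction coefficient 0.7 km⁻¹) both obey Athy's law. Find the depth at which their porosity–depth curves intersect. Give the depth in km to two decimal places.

Set n₀ₐ e^(−kₐz) = n₀ᵦ e^(−kᵦz) ⇒ ln(n₀ₐ/n₀ᵦ) = (kₐ − kᵦ)·z
z = ln(0.38/0.63) / (0.27 − 0.7) = -0.5055 / -0.43 = 1.176 km

1.18 km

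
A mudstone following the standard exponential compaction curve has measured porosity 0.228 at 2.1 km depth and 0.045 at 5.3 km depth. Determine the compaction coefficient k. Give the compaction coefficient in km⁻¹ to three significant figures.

Athy: φ(d) = φ₀ e^(−kd) ⇒ φ₁/φ₂ = e^{k(d₂−d₁)} ⇒ k = ln(φ₁/φ₂)/(d₂−d₁)
k = ln(0.228/0.045) / (5.3 − 2.1) = ln(5.067) / 3.2 = 1.6227 / 3.2 = 0.5071 km⁻¹

0.507 km⁻¹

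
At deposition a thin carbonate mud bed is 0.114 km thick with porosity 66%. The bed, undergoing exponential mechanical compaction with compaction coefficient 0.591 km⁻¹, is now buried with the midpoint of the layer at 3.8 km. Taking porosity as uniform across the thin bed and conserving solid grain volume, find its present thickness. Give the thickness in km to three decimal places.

0.042 km

Porosity at 3.8 km: n = 0.66·exp(−0.591×3.8) = 0.0699
Solid-volume conservation: h(1−n) = h₀(1−n₀) ⇒ h = h₀·(1−n₀)/(1−n)
h = 0.114 × (1 − 0.66)/(1 − 0.0699) = 0.114 × 0.3655 = 0.0417 km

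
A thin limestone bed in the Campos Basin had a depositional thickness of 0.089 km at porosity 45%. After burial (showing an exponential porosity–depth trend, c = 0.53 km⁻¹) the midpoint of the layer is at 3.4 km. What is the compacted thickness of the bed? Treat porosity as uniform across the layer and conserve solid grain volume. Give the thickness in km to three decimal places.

Porosity at 3.4 km: φ = 0.45·exp(−0.53×3.4) = 0.0742
Solid-volume conservation: h(1−φ) = h₀(1−φ₀) ⇒ h = h₀·(1−φ₀)/(1−φ)
h = 0.089 × (1 − 0.45)/(1 − 0.0742) = 0.089 × 0.5941 = 0.0529 km

0.053 km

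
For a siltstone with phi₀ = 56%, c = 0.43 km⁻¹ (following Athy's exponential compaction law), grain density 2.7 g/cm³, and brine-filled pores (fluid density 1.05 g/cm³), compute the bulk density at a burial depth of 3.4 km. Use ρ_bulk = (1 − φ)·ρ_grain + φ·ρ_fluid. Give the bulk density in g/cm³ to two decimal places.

Porosity at depth: phi = 0.56·exp(−0.43×3.4) = 0.56×0.2318 = 0.1298
Bulk density: ρ_b = (1−phi)ρ_g + phi·ρ_f = 0.8702×2.7 + 0.1298×1.05
       = 2.350 + 0.136 = 2.486 g/cm³

2.49 g/cm³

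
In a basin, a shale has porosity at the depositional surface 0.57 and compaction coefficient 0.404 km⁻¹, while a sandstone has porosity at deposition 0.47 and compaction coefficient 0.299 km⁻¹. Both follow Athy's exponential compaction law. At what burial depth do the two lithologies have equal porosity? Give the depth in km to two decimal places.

Set φ₀ₐ e^(−cₐZ) = φ₀ᵦ e^(−cᵦZ) ⇒ ln(φ₀ₐ/φ₀ᵦ) = (cₐ − cᵦ)·Z
Z = ln(0.57/0.47) / (0.404 − 0.299) = 0.1929 / 0.105 = 1.837 km

1.84 km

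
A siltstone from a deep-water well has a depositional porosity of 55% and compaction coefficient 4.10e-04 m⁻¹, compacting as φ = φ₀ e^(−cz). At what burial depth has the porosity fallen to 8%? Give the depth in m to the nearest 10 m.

Working in km (1 km = 1000 m; c in km⁻¹ = c in m⁻¹ × 1000):
Invert Athy's law: z = ln(φ₀/φ) / c
z = ln(0.55/0.08) / 0.41 = ln(6.875) / 0.41 = 1.9279 / 0.41 = 4.702 km

4700 m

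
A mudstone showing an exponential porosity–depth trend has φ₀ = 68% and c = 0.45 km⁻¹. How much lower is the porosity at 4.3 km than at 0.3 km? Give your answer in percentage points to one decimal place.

49.6 percentage points

φ(0.3) = 0.68·e^(−0.45×0.3) = 0.5941
φ(4.3) = 0.68·e^(−0.45×4.3) = 0.0982
Δφ = 0.5941 − 0.0982 = 0.4959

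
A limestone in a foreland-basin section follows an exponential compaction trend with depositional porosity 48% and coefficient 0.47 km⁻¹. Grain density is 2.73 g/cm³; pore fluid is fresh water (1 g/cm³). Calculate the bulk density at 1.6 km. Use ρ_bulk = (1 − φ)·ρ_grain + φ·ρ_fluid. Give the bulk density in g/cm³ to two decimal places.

2.34 g/cm³

Porosity at depth: n = 0.48·exp(−0.47×1.6) = 0.48×0.4714 = 0.2263
Bulk density: ρ_b = (1−n)ρ_g + n·ρ_f = 0.7737×2.73 + 0.2263×1
       = 2.112 + 0.226 = 2.339 g/cm³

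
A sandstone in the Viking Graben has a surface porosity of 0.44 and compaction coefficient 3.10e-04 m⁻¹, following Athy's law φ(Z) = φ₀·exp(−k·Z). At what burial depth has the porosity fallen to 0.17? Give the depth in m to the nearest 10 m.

3070 m

Working in km (1 km = 1000 m; k in km⁻¹ = k in m⁻¹ × 1000):
Invert Athy's law: Z = ln(φ₀/φ) / k
Z = ln(0.44/0.17) / 0.31 = ln(2.588) / 0.31 = 0.9510 / 0.31 = 3.068 km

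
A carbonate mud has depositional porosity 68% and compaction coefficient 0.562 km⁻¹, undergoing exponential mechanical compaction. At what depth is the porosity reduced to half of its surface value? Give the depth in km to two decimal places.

1.23 km

phi/phi₀ = 1/2 ⇒ exp(−k·d) = 1/2 ⇒ d = ln(2) / k
d = 0.6931 / 0.562 = 1.233 km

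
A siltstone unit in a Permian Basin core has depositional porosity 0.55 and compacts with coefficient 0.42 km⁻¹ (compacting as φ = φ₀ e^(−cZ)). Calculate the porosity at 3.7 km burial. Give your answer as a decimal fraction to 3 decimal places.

0.116

φ = φ₀·exp(−c·Z) = 0.55 × exp(−0.42 × 3.7) = 0.55 × exp(−1.554)
  = 0.55 × 0.2114 = 0.1163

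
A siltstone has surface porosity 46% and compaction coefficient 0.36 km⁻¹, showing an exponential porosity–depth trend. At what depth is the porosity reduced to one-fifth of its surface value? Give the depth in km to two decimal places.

n/n₀ = 1/5 ⇒ exp(−c·d) = 1/5 ⇒ d = ln(5) / c
d = 1.6094 / 0.36 = 4.471 km

4.47 km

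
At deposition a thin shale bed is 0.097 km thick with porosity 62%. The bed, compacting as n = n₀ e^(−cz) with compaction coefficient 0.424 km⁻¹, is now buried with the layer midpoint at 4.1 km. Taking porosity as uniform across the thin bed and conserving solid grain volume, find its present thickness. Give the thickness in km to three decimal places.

0.041 km

Porosity at 4.1 km: n = 0.62·exp(−0.424×4.1) = 0.1090
Solid-volume conservation: h(1−n) = h₀(1−n₀) ⇒ h = h₀·(1−n₀)/(1−n)
h = 0.097 × (1 − 0.62)/(1 − 0.1090) = 0.097 × 0.4265 = 0.0414 km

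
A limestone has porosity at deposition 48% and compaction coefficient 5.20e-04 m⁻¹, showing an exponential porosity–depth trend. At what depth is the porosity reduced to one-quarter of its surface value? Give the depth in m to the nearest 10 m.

Working in km (1 km = 1000 m; β in km⁻¹ = β in m⁻¹ × 1000):
n/n₀ = 1/4 ⇒ exp(−β·Z) = 1/4 ⇒ Z = ln(4) / β
Z = 1.3863 / 0.52 = 2.666 km

2670 m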